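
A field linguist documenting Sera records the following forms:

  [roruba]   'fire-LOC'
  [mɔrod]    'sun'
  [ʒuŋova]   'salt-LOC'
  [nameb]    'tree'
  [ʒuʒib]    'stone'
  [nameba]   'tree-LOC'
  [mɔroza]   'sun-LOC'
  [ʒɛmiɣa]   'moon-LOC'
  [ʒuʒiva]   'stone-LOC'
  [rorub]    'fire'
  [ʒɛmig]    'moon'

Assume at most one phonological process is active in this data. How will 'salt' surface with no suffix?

'stone' shows [v] ~ [b] at the end of the stem ([ʒuʒiva] vs [ʒuʒib]).
If /b/ were underlying and a rule turned it into [v] before the LOC suffix, 'fire' would also alternate; but it has [b] in both [roruba] and [rorub].
Therefore /v/ is basic and [b] is derived by word-final hardening (voiced fricatives become stops word-finally).
From [ʒuŋova] the stem 'salt' is /ʒuŋov/; word-finally this yields [ʒuŋob].

[ʒuŋob]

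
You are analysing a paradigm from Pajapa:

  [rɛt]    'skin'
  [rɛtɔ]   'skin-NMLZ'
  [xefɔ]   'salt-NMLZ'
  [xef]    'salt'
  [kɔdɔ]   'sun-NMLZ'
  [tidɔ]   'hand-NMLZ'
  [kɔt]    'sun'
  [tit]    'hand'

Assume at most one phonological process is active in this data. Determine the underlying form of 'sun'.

/kɔd/

The stem for 'sun' ends in [d] in [kɔdɔ] but [t] in [kɔt].
If /t/ were underlying and a rule turned it into [d] before the NMLZ suffix, 'skin' would also alternate; but it has [t] in both [rɛtɔ] and [rɛt].
The alternation reflects word-final obstruent devoicing: voiced obstruents become voiceless word-finally. /d/ is underlying.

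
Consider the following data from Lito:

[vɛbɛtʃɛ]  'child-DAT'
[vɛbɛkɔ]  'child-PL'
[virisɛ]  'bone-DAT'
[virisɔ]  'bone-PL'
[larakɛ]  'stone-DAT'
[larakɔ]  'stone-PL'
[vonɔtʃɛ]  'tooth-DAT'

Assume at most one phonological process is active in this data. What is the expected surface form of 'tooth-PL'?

[vonɔkɔ]

The stem for 'child' ends in [tʃ] in [vɛbɛtʃɛ] but [k] in [vɛbɛkɔ].
Compare 'stone', with invariant [k] in [larakɛ] and [larakɔ]: an analysis with underlying /k/ and a rule producing [tʃ] before the DAT suffix would wrongly predict alternation here too.
The underlying segment must be /tʃ/; palato-alveolar /tʃ/ becomes [k] when no front vowel follows, yielding [k] there.
From [vonɔtʃɛ] the stem 'tooth' is /vonɔtʃ/; when no front vowel follows this yields [vonɔkɔ].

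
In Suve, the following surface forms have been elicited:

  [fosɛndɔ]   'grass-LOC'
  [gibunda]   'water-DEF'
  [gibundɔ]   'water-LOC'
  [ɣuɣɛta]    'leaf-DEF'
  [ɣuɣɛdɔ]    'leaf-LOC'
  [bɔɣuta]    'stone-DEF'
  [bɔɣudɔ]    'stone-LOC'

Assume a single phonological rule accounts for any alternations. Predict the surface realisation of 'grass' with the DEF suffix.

The DEF morpheme has two allomorphs, [-da] and [-ta].
By contrast the LOC suffix keeps its initial [d] throughout — that segment must be underlying.
So the underlying form is /-ta/, and voiceless stops become voiced after a nasal.
After 'grass', which ends in a nasal, the suffix surfaces as [-da], giving [fosɛnda].

[fosɛnda]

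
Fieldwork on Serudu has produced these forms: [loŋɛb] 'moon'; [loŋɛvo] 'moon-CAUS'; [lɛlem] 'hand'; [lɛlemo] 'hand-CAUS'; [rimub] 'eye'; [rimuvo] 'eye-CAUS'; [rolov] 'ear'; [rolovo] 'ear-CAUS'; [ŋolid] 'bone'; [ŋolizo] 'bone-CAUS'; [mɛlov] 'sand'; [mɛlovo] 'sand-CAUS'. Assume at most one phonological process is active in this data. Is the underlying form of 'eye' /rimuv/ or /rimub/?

'eye' shows [b] ~ [v] at the end of the stem ([rimub] vs [rimuvo]).
But 'ear' keeps [v] in both environments ([rolov], [rolovo]), so there is no rule changing /v/ to [b] in isolation.
So /b/ is underlying, and a rule of intervocalic spirantization — voiced stops become fricatives between vowels — gives [v].

/rimub/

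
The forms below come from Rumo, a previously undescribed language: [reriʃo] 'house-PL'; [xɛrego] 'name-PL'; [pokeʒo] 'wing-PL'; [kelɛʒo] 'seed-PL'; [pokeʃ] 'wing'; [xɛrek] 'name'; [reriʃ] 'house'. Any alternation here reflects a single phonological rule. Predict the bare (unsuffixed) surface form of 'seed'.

[kelɛʃ]

The root 'wing' surfaces as [pokeʒo] and [pokeʃ], with a stem-final [ʒ] ~ [ʃ] alternation.
Compare 'house', with invariant [ʃ] in [reriʃo] and [reriʃ]: an analysis with underlying /ʃ/ and a rule producing [ʒ] before the PL suffix would wrongly predict alternation here too.
The alternation reflects word-final obstruent devoicing: voiced obstruents become voiceless word-finally. /ʒ/ is underlying.
From [kelɛʒo] the stem 'seed' is /kelɛʒ/; word-finally this yields [kelɛʃ].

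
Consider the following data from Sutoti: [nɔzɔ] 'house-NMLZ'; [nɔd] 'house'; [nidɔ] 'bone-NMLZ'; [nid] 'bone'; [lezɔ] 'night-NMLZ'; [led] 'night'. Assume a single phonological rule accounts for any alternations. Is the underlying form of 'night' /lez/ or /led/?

/lez/

The stem for 'night' ends in [z] in [lezɔ] but [d] in [led].
Compare 'bone', with invariant [d] in [nidɔ] and [nid]: an analysis with underlying /d/ and a rule producing [z] before the NMLZ suffix would wrongly predict alternation here too.
Therefore /z/ is basic and [d] is derived by word-final hardening (voiced fricatives become stops word-finally).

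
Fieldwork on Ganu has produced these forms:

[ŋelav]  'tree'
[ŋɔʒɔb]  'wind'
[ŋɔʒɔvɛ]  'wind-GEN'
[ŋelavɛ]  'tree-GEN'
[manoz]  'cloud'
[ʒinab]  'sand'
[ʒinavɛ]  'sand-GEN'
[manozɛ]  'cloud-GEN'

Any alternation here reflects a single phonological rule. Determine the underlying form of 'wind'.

In [ŋɔʒɔvɛ] and [ŋɔʒɔb] the final segment of 'wind' alternates: [v] ~ [b].
The stem 'tree' ([ŋelavɛ], [ŋelav]) shows [v] unchanged in both environments, so [v] cannot be basic with [b] derived in isolation.
The alternation reflects intervocalic spirantization: voiced stops become fricatives between vowels. /b/ is underlying.

/ŋɔʒɔb/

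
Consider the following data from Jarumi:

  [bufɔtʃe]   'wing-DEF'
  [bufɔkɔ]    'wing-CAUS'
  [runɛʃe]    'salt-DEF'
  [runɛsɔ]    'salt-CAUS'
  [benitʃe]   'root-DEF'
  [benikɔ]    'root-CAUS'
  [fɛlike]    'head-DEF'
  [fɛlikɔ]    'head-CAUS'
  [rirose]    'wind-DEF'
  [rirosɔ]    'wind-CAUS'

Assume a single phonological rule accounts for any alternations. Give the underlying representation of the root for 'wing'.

In [bufɔtʃe] and [bufɔkɔ] the final segment of 'wing' alternates: [tʃ] ~ [k].
If /k/ were underlying and a rule turned it into [tʃ] before the DEF suffix, 'head' would also alternate; but it has [k] in both [fɛlike] and [fɛlikɔ].
Therefore /tʃ/ is basic and [k] is derived by depalatalization (palato-alveolar /tʃ/ and /ʃ/ become [k] and [s] when no front vowel follows).

/bufɔtʃ/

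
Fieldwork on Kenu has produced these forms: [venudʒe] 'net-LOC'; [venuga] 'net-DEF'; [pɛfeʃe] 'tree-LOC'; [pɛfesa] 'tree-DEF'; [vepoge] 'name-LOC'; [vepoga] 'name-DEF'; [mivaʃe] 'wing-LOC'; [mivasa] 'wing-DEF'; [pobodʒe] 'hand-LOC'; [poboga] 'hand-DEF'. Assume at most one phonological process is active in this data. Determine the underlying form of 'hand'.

In [pobodʒe] and [poboga] the final segment of 'hand' alternates: [dʒ] ~ [g].
The stem 'name' ([vepoge], [vepoga]) shows [g] unchanged in both environments, so [g] cannot be basic with [dʒ] derived before the LOC suffix.
So /dʒ/ is underlying, and a rule of depalatalization — palato-alveolar /dʒ/ and /ʃ/ become [g] and [s] when no front vowel follows — gives [g].
So 'hand' = /pobodʒ/.

/pobodʒ/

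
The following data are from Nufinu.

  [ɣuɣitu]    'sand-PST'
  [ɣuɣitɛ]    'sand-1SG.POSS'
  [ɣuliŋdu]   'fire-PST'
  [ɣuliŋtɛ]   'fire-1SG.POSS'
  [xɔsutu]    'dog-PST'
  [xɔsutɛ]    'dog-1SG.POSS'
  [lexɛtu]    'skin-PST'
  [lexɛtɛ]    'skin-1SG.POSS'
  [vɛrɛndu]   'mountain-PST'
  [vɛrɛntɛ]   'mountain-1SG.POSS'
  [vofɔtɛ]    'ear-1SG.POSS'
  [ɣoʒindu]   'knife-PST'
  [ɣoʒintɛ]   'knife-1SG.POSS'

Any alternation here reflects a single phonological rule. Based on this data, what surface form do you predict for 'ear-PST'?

The PST suffix surfaces as [-du] and [-tu], depending on the final segment of the stem.
By contrast the 1SG.POSS suffix keeps its initial [t] throughout — that segment must be underlying.
The PST suffix is therefore /-du/ underlyingly, with post-vocalic devoicing: voiced stops become voiceless after a vowel.
After 'ear', which ends in a vowel, the suffix surfaces as [-tu], giving [vofɔtu].

[vofɔtu]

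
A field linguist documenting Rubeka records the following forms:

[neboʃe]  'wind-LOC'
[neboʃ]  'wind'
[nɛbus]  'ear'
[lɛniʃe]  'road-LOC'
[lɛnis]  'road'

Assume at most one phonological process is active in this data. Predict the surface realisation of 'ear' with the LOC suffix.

[nɛbuʃe]

In [lɛniʃe] and [lɛnis] the final segment of 'road' alternates: [ʃ] ~ [s].
Compare 'wind', with invariant [ʃ] in [neboʃe] and [neboʃ]: an analysis with underlying /ʃ/ and a rule producing [s] in isolation would wrongly predict alternation here too.
Therefore /s/ is basic and [ʃ] is derived by palatalization before a front vowel (/s/ becomes palato-alveolar [ʃ] before a front vowel).
The one attested form of 'ear', [nɛbus], shows underlying /nɛbus/. Applying the same rule before a front vowel gives [nɛbuʃe].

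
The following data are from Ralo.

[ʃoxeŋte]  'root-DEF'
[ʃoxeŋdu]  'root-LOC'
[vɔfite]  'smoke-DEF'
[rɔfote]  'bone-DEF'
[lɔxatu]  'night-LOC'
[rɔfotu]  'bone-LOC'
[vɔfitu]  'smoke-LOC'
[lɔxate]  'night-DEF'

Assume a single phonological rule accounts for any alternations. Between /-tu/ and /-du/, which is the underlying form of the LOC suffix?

The LOC morpheme has two allomorphs, [-du] and [-tu].
By contrast the DEF suffix keeps its initial [t] throughout — that segment must be underlying.
The LOC suffix is therefore /-du/ underlyingly, with post-vocalic devoicing: voiced stops become voiceless after a vowel.

/-du/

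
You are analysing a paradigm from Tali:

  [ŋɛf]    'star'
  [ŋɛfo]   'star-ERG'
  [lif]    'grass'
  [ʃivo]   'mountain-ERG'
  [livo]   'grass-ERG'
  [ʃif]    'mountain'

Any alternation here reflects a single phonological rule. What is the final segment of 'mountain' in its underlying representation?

/v/

'mountain' shows [v] ~ [f] at the end of the stem ([ʃivo] vs [ʃif]).
The stem 'star' ([ŋɛfo], [ŋɛf]) shows [f] unchanged in both environments, so [f] cannot be basic with [v] derived before the ERG suffix.
The underlying segment must be /v/; voiced obstruents become voiceless word-finally, yielding [f] there.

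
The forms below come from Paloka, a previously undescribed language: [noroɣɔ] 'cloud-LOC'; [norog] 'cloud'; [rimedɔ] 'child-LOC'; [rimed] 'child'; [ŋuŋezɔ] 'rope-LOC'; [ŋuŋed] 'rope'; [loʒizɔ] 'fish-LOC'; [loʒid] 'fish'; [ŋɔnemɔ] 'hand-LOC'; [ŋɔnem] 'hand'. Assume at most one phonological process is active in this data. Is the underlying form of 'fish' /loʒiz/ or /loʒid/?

/loʒiz/

The stem for 'fish' ends in [z] in [loʒizɔ] but [d] in [loʒid].
If /d/ were underlying and a rule turned it into [z] before the LOC suffix, 'child' would also alternate; but it has [d] in both [rimedɔ] and [rimed].
The alternation reflects word-final hardening: voiced fricatives become stops word-finally. /z/ is underlying.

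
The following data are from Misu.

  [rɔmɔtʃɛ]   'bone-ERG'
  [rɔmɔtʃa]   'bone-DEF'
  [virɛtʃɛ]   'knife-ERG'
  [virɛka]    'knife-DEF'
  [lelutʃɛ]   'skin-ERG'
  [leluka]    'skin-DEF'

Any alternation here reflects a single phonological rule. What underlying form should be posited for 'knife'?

'knife' shows [tʃ] ~ [k] at the end of the stem ([virɛtʃɛ] vs [virɛka]).
Compare 'bone', with invariant [tʃ] in [rɔmɔtʃɛ] and [rɔmɔtʃa]: an analysis with underlying /tʃ/ and a rule producing [k] before the DEF suffix would wrongly predict alternation here too.
Therefore /k/ is basic and [tʃ] is derived by palatalization before a front vowel (/k/ becomes palato-alveolar [tʃ] before a front vowel).
So 'knife' = /virɛk/.

/virɛk/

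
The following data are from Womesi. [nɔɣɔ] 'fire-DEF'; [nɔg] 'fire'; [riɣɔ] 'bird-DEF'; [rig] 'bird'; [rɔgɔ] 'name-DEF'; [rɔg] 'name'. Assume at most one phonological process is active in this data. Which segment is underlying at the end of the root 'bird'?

'bird' shows [ɣ] ~ [g] at the end of the stem ([riɣɔ] vs [rig]).
The stem 'name' ([rɔgɔ], [rɔg]) shows [g] unchanged in both environments, so [g] cannot be basic with [ɣ] derived before the DEF suffix.
Therefore /ɣ/ is basic and [g] is derived by word-final hardening (voiced fricatives become stops word-finally).

/ɣ/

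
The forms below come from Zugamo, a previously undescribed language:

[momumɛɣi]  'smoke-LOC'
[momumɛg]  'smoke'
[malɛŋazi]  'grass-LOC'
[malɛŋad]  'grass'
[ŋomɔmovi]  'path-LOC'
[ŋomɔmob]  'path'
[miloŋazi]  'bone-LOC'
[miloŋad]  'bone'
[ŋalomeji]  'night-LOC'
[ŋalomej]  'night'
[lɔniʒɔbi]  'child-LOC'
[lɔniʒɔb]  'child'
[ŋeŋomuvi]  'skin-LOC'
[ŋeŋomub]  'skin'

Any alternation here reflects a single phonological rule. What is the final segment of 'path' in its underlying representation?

/v/

The stem for 'path' ends in [v] in [ŋomɔmovi] but [b] in [ŋomɔmob].
But 'child' keeps [b] in both environments ([lɔniʒɔbi], [lɔniʒɔb]), so there is no rule changing /b/ to [v] before the LOC suffix.
The alternation reflects word-final hardening: voiced fricatives become stops word-finally. /v/ is underlying.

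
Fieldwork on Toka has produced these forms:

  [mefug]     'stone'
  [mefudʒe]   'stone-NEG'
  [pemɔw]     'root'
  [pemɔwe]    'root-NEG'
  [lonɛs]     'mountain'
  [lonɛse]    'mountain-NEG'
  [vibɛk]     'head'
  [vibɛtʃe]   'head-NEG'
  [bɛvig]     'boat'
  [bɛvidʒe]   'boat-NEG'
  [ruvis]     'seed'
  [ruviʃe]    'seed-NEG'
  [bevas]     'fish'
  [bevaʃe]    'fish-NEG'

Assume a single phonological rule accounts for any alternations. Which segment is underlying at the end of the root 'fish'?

/ʃ/

'fish' shows [s] ~ [ʃ] at the end of the stem ([bevas] vs [bevaʃe]).
The stem 'mountain' ([lonɛs], [lonɛse]) shows [s] unchanged in both environments, so [s] cannot be basic with [ʃ] derived before the NEG suffix.
The alternation reflects depalatalization: palato-alveolar /tʃ/, /dʒ/ and /ʃ/ become [k], [g] and [s] when no front vowel follows. /ʃ/ is underlying.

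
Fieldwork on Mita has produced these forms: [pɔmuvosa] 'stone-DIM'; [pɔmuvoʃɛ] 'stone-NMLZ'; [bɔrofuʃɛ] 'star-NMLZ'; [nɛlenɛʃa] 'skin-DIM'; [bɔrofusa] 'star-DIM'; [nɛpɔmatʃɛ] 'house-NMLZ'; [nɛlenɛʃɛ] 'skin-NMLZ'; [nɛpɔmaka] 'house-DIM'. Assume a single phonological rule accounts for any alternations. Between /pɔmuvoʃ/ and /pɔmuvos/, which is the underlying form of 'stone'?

/pɔmuvos/

In [pɔmuvosa] and [pɔmuvoʃɛ] the final segment of 'stone' alternates: [s] ~ [ʃ].
If /ʃ/ were underlying and a rule turned it into [s] before the DIM suffix, 'skin' would also alternate; but it has [ʃ] in both [nɛlenɛʃa] and [nɛlenɛʃɛ].
The alternation reflects palatalization before a front vowel: /k/ and /s/ become palato-alveolar [tʃ] and [ʃ] before a front vowel. /s/ is underlying.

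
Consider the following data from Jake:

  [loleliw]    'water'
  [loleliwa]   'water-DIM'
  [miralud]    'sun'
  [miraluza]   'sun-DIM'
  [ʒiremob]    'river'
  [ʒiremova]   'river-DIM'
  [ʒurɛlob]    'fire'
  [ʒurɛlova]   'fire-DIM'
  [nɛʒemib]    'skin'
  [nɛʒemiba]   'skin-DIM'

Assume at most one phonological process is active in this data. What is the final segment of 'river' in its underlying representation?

In [ʒiremob] and [ʒiremova] the final segment of 'river' alternates: [b] ~ [v].
If /b/ were underlying and a rule turned it into [v] before the DIM suffix, 'skin' would also alternate; but it has [b] in both [nɛʒemib] and [nɛʒemiba].
The alternation reflects word-final hardening: voiced fricatives become stops word-finally. /v/ is underlying.

/v/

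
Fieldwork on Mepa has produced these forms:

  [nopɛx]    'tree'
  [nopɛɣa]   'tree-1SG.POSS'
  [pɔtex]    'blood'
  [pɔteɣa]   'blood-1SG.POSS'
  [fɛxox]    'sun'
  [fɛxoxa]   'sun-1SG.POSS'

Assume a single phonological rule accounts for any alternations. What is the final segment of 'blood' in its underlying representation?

The stem for 'blood' ends in [x] in [pɔtex] but [ɣ] in [pɔteɣa].
But 'sun' keeps [x] in both environments ([fɛxox], [fɛxoxa]), so there is no rule changing /x/ to [ɣ] before the 1SG.POSS suffix.
The alternation reflects word-final obstruent devoicing: voiced obstruents become voiceless word-finally. /ɣ/ is underlying.

/ɣ/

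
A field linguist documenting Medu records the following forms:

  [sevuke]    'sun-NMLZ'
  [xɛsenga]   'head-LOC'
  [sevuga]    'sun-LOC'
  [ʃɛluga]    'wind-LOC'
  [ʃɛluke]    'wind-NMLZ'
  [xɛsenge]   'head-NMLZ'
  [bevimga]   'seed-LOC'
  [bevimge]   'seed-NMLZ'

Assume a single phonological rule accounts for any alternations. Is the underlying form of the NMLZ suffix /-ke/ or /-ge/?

/-ke/

The NMLZ morpheme has two allomorphs, [-ge] and [-ke].
By contrast the LOC suffix keeps its initial [g] throughout — that segment must be underlying.
So the underlying form is /-ke/, and voiceless stops become voiced after a nasal.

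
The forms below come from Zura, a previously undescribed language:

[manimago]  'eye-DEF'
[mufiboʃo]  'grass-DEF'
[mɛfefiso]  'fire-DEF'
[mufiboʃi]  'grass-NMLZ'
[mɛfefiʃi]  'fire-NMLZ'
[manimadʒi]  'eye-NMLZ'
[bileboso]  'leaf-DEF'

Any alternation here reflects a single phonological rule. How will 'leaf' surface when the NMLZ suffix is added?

[bileboʃi]

The root 'fire' surfaces as [mɛfefiʃi] and [mɛfefiso], with a stem-final [ʃ] ~ [s] alternation.
If /ʃ/ were underlying and a rule turned it into [s] before the DEF suffix, 'grass' would also alternate; but it has [ʃ] in both [mufiboʃi] and [mufiboʃo].
The underlying segment must be /s/; /g/ and /s/ become palato-alveolar [dʒ] and [ʃ] before a front vowel, yielding [ʃ] there.
The one attested form of 'leaf', [bileboso], shows underlying /bilebos/. Applying the same rule before a front vowel gives [bileboʃi].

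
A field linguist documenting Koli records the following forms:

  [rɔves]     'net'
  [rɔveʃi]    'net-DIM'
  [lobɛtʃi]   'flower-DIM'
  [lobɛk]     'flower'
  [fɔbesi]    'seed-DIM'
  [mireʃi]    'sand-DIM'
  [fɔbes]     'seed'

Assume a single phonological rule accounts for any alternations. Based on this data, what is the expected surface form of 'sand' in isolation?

The stem for 'net' ends in [s] in [rɔves] but [ʃ] in [rɔveʃi].
Compare 'seed', with invariant [s] in [fɔbes] and [fɔbesi]: an analysis with underlying /s/ and a rule producing [ʃ] before the DIM suffix would wrongly predict alternation here too.
Therefore /ʃ/ is basic and [s] is derived by depalatalization (palato-alveolar /tʃ/ and /ʃ/ become [k] and [s] when no front vowel follows).
The one attested form of 'sand', [mireʃi], shows underlying /mireʃ/. Applying the same rule when no front vowel follows gives [mires].

[mires]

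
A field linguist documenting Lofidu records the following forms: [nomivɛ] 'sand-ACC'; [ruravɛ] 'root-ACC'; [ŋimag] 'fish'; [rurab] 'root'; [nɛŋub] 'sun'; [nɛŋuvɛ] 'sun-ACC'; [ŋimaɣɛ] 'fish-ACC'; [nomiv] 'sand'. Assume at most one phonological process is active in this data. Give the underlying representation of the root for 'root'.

'root' shows [v] ~ [b] at the end of the stem ([ruravɛ] vs [rurab]).
But 'sand' keeps [v] in both environments ([nomivɛ], [nomiv]), so there is no rule changing /v/ to [b] in isolation.
The alternation reflects intervocalic spirantization: voiced stops become fricatives between vowels. /b/ is underlying.
The underlying form of 'root' is therefore /rurab/.

/rurab/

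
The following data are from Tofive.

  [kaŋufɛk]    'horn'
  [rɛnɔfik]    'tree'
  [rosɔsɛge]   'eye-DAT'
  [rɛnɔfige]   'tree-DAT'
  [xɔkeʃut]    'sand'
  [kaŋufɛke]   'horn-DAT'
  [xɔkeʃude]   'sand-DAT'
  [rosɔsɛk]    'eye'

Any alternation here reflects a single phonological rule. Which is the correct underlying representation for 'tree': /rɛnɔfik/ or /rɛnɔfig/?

/rɛnɔfig/

In [rɛnɔfik] and [rɛnɔfige] the final segment of 'tree' alternates: [k] ~ [g].
Compare 'horn', with invariant [k] in [kaŋufɛk] and [kaŋufɛke]: an analysis with underlying /k/ and a rule producing [g] before the DAT suffix would wrongly predict alternation here too.
So /g/ is underlying, and a rule of word-final obstruent devoicing — voiced obstruents become voiceless word-finally — gives [k].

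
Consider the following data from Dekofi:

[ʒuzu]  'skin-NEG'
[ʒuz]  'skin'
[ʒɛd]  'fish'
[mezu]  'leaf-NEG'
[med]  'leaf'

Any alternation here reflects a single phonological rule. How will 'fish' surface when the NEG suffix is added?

The stem for 'leaf' ends in [z] in [mezu] but [d] in [med].
The stem 'skin' ([ʒuzu], [ʒuz]) shows [z] unchanged in both environments, so [z] cannot be basic with [d] derived in isolation.
The underlying segment must be /d/; voiced stops become fricatives between vowels, yielding [z] there.
From [ʒɛd] the stem 'fish' is /ʒɛd/; between vowels this yields [ʒɛzu].

[ʒɛzu]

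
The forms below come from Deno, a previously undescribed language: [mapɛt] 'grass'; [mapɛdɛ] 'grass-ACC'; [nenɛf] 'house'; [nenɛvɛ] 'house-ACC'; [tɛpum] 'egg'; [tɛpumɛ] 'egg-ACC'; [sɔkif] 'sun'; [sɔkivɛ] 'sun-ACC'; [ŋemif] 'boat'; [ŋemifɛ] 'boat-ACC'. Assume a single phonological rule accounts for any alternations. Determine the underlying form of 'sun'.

In [sɔkif] and [sɔkivɛ] the final segment of 'sun' alternates: [f] ~ [v].
But 'boat' keeps [f] in both environments ([ŋemif], [ŋemifɛ]), so there is no rule changing /f/ to [v] before the ACC suffix.
Therefore /v/ is basic and [f] is derived by word-final obstruent devoicing (voiced obstruents become voiceless word-finally).
Hence 'sun' is /sɔkiv/ underlyingly.

/sɔkiv/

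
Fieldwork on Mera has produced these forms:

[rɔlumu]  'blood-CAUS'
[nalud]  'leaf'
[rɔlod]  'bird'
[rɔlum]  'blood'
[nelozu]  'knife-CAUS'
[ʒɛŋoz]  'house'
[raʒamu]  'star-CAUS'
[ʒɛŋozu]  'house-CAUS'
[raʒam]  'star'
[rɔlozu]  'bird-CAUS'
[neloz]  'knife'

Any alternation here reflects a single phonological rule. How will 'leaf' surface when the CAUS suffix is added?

The stem for 'bird' ends in [d] in [rɔlod] but [z] in [rɔlozu].
But 'house' keeps [z] in both environments ([ʒɛŋoz], [ʒɛŋozu]), so there is no rule changing /z/ to [d] in isolation.
The alternation reflects intervocalic spirantization: voiced stops become fricatives between vowels. /d/ is underlying.
From [nalud] the stem 'leaf' is /nalud/; between vowels this yields [naluzu].

[naluzu]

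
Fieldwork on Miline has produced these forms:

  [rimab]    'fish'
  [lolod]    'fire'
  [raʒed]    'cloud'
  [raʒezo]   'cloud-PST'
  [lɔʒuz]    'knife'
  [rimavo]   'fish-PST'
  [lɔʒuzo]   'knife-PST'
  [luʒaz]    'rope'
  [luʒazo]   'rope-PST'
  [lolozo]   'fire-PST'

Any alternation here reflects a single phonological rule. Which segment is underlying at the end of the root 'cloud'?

/d/

The stem for 'cloud' ends in [z] in [raʒezo] but [d] in [raʒed].
Compare 'knife', with invariant [z] in [lɔʒuzo] and [lɔʒuz]: an analysis with underlying /z/ and a rule producing [d] in isolation would wrongly predict alternation here too.
So /d/ is underlying, and a rule of intervocalic spirantization — voiced stops become fricatives between vowels — gives [z].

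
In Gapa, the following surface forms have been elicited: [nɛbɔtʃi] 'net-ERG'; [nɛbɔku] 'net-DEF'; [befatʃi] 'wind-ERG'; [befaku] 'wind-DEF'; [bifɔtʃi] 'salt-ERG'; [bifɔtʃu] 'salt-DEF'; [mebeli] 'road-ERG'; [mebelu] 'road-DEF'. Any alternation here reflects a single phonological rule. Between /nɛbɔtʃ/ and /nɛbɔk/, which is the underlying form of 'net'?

/nɛbɔk/

In [nɛbɔtʃi] and [nɛbɔku] the final segment of 'net' alternates: [tʃ] ~ [k].
Compare 'salt', with invariant [tʃ] in [bifɔtʃi] and [bifɔtʃu]: an analysis with underlying /tʃ/ and a rule producing [k] before the DEF suffix would wrongly predict alternation here too.
The underlying segment must be /k/; /k/ becomes palato-alveolar [tʃ] before a front vowel, yielding [tʃ] there.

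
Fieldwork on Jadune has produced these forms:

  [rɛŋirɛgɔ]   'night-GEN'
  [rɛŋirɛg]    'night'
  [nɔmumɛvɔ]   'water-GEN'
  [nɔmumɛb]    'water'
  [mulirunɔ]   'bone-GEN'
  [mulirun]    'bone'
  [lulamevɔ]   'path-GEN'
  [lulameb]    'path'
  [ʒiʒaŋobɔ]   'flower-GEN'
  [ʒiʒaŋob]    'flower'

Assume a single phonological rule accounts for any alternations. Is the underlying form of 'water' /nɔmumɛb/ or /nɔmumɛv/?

The stem for 'water' ends in [v] in [nɔmumɛvɔ] but [b] in [nɔmumɛb].
Compare 'flower', with invariant [b] in [ʒiʒaŋobɔ] and [ʒiʒaŋob]: an analysis with underlying /b/ and a rule producing [v] before the GEN suffix would wrongly predict alternation here too.
Therefore /v/ is basic and [b] is derived by word-final hardening (voiced fricatives become stops word-finally).

/nɔmumɛv/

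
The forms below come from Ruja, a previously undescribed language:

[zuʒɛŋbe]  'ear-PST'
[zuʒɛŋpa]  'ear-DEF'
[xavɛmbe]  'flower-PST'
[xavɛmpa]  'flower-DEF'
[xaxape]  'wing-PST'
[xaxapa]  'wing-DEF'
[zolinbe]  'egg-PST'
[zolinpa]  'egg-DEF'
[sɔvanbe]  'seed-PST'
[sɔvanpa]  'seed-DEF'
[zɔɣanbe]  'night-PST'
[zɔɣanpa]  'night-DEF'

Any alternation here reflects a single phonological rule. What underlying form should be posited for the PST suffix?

The PST morpheme has two allomorphs, [-be] and [-pe].
By contrast the DEF suffix keeps its initial [p] throughout — that segment must be underlying.
So the underlying form is /-be/, and voiced stops become voiceless after a vowel.

/-be/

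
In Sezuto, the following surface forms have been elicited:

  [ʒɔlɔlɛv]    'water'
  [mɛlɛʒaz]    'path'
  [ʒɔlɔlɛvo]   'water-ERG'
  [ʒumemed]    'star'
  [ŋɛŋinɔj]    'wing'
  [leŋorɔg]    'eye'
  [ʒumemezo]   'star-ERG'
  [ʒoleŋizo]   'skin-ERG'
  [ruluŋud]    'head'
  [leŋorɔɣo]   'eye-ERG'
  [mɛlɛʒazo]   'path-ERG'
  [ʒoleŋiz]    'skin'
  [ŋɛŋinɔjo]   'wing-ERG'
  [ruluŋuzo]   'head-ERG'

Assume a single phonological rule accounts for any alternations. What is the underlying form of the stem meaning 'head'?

'head' shows [d] ~ [z] at the end of the stem ([ruluŋud] vs [ruluŋuzo]).
Compare 'skin', with invariant [z] in [ʒoleŋiz] and [ʒoleŋizo]: an analysis with underlying /z/ and a rule producing [d] in isolation would wrongly predict alternation here too.
The underlying segment must be /d/; voiced stops become fricatives between vowels, yielding [z] there.

/ruluŋud/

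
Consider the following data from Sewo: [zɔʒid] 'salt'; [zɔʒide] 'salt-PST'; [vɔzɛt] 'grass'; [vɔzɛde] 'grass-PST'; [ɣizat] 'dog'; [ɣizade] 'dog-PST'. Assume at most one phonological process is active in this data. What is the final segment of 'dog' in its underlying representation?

The root 'dog' surfaces as [ɣizat] and [ɣizade], with a stem-final [t] ~ [d] alternation.
The stem 'salt' ([zɔʒid], [zɔʒide]) shows [d] unchanged in both environments, so [d] cannot be basic with [t] derived in isolation.
So /t/ is underlying, and a rule of intervocalic voicing — voiceless stops become voiced between vowels — gives [d].

/t/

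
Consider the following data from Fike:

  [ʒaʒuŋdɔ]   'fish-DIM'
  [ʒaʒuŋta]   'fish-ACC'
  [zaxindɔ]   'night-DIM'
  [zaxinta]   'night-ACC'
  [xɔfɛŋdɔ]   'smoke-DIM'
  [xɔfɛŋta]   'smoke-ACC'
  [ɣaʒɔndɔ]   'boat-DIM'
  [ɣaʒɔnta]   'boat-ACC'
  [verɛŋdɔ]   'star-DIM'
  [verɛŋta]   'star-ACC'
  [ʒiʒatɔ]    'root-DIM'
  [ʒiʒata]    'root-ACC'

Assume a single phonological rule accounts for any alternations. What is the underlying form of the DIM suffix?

/-dɔ/

The DIM morpheme has two allomorphs, [-dɔ] and [-tɔ].
The ACC suffix, which begins with [t], is invariant after every stem; so [t] is not altered by any rule here.
The DIM suffix is therefore /-dɔ/ underlyingly, with post-vocalic devoicing: voiced stops become voiceless after a vowel.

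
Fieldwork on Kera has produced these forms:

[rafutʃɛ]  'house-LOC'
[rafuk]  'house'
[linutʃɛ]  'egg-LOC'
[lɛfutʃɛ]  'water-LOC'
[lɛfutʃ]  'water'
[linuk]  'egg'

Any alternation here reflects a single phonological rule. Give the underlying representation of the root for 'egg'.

In [linuk] and [linutʃɛ] the final segment of 'egg' alternates: [k] ~ [tʃ].
The stem 'water' ([lɛfutʃ], [lɛfutʃɛ]) shows [tʃ] unchanged in both environments, so [tʃ] cannot be basic with [k] derived in isolation.
Therefore /k/ is basic and [tʃ] is derived by palatalization before a front vowel (/k/ becomes palato-alveolar [tʃ] before a front vowel).
Hence 'egg' is /linuk/ underlyingly.

/linuk/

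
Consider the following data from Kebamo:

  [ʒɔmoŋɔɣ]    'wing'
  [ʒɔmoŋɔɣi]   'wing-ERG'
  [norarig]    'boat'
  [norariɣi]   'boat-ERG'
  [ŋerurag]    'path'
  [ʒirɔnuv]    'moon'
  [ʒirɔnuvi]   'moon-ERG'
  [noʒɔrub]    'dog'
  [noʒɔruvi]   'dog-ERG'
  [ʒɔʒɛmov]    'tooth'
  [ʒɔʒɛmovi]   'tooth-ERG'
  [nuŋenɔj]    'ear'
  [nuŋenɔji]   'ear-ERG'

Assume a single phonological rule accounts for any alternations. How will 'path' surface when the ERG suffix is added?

The stem for 'boat' ends in [g] in [norarig] but [ɣ] in [norariɣi].
But 'wing' keeps [ɣ] in both environments ([ʒɔmoŋɔɣ], [ʒɔmoŋɔɣi]), so there is no rule changing /ɣ/ to [g] in isolation.
The alternation reflects intervocalic spirantization: voiced stops become fricatives between vowels. /g/ is underlying.
From [ŋerurag] the stem 'path' is /ŋerurag/; between vowels this yields [ŋeruraɣi].

[ŋeruraɣi]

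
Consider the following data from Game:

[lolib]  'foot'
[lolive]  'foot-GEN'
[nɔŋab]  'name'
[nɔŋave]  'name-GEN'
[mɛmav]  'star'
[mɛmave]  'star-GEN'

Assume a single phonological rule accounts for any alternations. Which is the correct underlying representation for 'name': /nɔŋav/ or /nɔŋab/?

/nɔŋab/

'name' shows [b] ~ [v] at the end of the stem ([nɔŋab] vs [nɔŋave]).
The stem 'star' ([mɛmav], [mɛmave]) shows [v] unchanged in both environments, so [v] cannot be basic with [b] derived in isolation.
The underlying segment must be /b/; voiced stops become fricatives between vowels, yielding [v] there.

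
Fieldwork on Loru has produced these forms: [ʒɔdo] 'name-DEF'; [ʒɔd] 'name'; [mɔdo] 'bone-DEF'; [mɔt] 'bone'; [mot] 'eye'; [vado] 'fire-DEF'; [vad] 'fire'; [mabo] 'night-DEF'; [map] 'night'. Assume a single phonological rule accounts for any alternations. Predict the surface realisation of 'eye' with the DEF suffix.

[modo]

'bone' shows [d] ~ [t] at the end of the stem ([mɔdo] vs [mɔt]).
Compare 'fire', with invariant [d] in [vado] and [vad]: an analysis with underlying /d/ and a rule producing [t] in isolation would wrongly predict alternation here too.
Therefore /t/ is basic and [d] is derived by intervocalic voicing (voiceless stops become voiced between vowels).
The one attested form of 'eye', [mot], shows underlying /mot/. Applying the same rule between vowels gives [modo].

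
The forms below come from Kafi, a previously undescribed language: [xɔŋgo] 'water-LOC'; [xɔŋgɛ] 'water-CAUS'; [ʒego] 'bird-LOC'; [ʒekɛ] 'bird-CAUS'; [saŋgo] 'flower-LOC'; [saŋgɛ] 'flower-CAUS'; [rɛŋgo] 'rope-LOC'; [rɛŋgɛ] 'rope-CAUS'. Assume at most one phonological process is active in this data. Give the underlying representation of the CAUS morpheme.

The CAUS suffix surfaces as [-gɛ] and [-kɛ], depending on the final segment of the stem.
The LOC suffix, which begins with [g], is invariant after every stem; so [g] is not altered by any rule here.
The CAUS suffix is therefore /-kɛ/ underlyingly, with post-nasal voicing: voiceless stops become voiced after a nasal.

/-kɛ/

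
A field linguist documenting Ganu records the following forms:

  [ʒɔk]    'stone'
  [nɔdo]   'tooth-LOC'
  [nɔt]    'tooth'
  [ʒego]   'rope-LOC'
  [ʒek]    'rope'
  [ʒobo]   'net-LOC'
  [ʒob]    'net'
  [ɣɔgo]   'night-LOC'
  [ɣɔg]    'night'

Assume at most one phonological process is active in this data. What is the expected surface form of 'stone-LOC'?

[ʒɔgo]

The stem for 'rope' ends in [g] in [ʒego] but [k] in [ʒek].
Compare 'night', with invariant [g] in [ɣɔgo] and [ɣɔg]: an analysis with underlying /g/ and a rule producing [k] in isolation would wrongly predict alternation here too.
The underlying segment must be /k/; voiceless stops become voiced between vowels, yielding [g] there.
From [ʒɔk] the stem 'stone' is /ʒɔk/; between vowels this yields [ʒɔgo].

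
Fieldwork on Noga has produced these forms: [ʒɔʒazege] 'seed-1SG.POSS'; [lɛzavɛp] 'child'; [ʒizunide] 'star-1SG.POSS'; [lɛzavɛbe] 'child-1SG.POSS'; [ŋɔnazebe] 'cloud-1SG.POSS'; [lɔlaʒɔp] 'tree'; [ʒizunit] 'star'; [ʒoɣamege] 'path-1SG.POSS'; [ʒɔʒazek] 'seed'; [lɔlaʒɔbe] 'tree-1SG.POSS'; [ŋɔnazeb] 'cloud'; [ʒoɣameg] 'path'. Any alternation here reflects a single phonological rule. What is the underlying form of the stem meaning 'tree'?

The root 'tree' surfaces as [lɔlaʒɔp] and [lɔlaʒɔbe], with a stem-final [p] ~ [b] alternation.
But 'cloud' keeps [b] in both environments ([ŋɔnazeb], [ŋɔnazebe]), so there is no rule changing /b/ to [p] in isolation.
The underlying segment must be /p/; voiceless stops become voiced between vowels, yielding [b] there.
The underlying form of 'tree' is therefore /lɔlaʒɔp/.

/lɔlaʒɔp/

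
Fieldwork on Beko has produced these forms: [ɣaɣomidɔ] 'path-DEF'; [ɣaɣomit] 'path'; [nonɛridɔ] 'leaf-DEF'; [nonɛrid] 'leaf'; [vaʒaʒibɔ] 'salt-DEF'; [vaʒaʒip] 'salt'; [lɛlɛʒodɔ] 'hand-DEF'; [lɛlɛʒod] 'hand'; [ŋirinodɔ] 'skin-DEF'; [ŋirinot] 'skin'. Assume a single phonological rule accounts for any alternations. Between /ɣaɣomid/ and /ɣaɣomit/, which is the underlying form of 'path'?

/ɣaɣomit/

'path' shows [d] ~ [t] at the end of the stem ([ɣaɣomidɔ] vs [ɣaɣomit]).
If /d/ were underlying and a rule turned it into [t] in isolation, 'hand' would also alternate; but it has [d] in both [lɛlɛʒodɔ] and [lɛlɛʒod].
Therefore /t/ is basic and [d] is derived by intervocalic voicing (voiceless stops become voiced between vowels).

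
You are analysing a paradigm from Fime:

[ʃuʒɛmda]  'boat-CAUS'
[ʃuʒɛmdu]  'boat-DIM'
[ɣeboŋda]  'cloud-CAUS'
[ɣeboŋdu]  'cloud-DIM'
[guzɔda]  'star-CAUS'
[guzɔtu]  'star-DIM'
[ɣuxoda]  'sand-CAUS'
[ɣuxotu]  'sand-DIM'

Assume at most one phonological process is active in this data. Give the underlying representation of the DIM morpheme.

/-tu/

The DIM suffix surfaces as [-du] and [-tu], depending on the final segment of the stem.
The CAUS suffix, which begins with [d], is invariant after every stem; so [d] is not altered by any rule here.
So the underlying form is /-tu/, and voiceless stops become voiced after a nasal.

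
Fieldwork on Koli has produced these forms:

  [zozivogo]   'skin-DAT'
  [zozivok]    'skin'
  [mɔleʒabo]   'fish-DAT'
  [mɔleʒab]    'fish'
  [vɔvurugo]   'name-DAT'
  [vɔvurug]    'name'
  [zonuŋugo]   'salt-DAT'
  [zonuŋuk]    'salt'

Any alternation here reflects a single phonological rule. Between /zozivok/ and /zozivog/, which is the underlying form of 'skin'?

/zozivok/

In [zozivogo] and [zozivok] the final segment of 'skin' alternates: [g] ~ [k].
Compare 'name', with invariant [g] in [vɔvurugo] and [vɔvurug]: an analysis with underlying /g/ and a rule producing [k] in isolation would wrongly predict alternation here too.
The underlying segment must be /k/; voiceless stops become voiced between vowels, yielding [g] there.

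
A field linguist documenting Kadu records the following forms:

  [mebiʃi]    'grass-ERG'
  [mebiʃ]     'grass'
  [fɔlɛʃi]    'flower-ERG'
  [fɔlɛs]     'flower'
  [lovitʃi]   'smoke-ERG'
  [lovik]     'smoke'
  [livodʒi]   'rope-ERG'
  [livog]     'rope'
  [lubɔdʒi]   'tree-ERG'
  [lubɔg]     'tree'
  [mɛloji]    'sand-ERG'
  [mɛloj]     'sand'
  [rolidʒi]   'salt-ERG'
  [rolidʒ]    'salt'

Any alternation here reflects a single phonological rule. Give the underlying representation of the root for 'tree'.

/lubɔg/

The root 'tree' surfaces as [lubɔdʒi] and [lubɔg], with a stem-final [dʒ] ~ [g] alternation.
Compare 'salt', with invariant [dʒ] in [rolidʒi] and [rolidʒ]: an analysis with underlying /dʒ/ and a rule producing [g] in isolation would wrongly predict alternation here too.
The underlying segment must be /g/; /k/, /g/ and /s/ become palato-alveolar [tʃ], [dʒ] and [ʃ] before a front vowel, yielding [dʒ] there.
The underlying form of 'tree' is therefore /lubɔg/.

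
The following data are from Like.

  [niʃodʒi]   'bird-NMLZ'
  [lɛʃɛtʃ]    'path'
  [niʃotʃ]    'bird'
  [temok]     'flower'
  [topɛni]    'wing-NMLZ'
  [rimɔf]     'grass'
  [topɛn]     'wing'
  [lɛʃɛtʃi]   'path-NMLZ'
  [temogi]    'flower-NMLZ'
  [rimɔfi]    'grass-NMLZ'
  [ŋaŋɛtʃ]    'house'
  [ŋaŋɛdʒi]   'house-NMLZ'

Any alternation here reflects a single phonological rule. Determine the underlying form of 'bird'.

In [niʃodʒi] and [niʃotʃ] the final segment of 'bird' alternates: [dʒ] ~ [tʃ].
Compare 'path', with invariant [tʃ] in [lɛʃɛtʃi] and [lɛʃɛtʃ]: an analysis with underlying /tʃ/ and a rule producing [dʒ] before the NMLZ suffix would wrongly predict alternation here too.
The alternation reflects word-final obstruent devoicing: voiced obstruents become voiceless word-finally. /dʒ/ is underlying.
Hence 'bird' is /niʃodʒ/ underlyingly.

/niʃodʒ/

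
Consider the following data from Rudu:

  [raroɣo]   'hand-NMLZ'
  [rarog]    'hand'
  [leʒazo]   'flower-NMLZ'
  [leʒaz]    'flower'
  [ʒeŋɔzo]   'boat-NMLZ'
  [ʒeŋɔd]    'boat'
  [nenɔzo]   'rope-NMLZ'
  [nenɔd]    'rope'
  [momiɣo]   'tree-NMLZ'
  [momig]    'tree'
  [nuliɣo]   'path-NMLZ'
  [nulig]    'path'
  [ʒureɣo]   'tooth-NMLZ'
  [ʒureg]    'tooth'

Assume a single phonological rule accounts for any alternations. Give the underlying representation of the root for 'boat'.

The root 'boat' surfaces as [ʒeŋɔzo] and [ʒeŋɔd], with a stem-final [z] ~ [d] alternation.
But 'flower' keeps [z] in both environments ([leʒazo], [leʒaz]), so there is no rule changing /z/ to [d] in isolation.
The alternation reflects intervocalic spirantization: voiced stops become fricatives between vowels. /d/ is underlying.
The underlying form of 'boat' is therefore /ʒeŋɔd/.

/ʒeŋɔd/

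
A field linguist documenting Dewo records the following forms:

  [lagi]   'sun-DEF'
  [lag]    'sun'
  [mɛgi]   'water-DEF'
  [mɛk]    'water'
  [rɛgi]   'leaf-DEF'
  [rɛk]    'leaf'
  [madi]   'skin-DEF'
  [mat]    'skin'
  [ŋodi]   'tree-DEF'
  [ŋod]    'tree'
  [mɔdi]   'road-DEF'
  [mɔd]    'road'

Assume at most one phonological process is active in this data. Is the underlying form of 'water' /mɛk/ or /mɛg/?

/mɛk/

In [mɛgi] and [mɛk] the final segment of 'water' alternates: [g] ~ [k].
If /g/ were underlying and a rule turned it into [k] in isolation, 'sun' would also alternate; but it has [g] in both [lagi] and [lag].
The underlying segment must be /k/; voiceless stops become voiced between vowels, yielding [g] there.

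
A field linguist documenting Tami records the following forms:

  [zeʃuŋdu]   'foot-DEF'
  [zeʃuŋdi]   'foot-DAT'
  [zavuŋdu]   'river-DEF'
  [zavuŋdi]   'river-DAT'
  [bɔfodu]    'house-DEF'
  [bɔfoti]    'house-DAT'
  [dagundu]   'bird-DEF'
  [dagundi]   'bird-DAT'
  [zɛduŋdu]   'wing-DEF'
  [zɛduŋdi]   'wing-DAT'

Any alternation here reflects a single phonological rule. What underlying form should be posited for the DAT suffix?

/-ti/

The DAT morpheme has two allomorphs, [-di] and [-ti].
By contrast the DEF suffix keeps its initial [d] throughout — that segment must be underlying.
So the underlying form is /-ti/, and voiceless stops become voiced after a nasal.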